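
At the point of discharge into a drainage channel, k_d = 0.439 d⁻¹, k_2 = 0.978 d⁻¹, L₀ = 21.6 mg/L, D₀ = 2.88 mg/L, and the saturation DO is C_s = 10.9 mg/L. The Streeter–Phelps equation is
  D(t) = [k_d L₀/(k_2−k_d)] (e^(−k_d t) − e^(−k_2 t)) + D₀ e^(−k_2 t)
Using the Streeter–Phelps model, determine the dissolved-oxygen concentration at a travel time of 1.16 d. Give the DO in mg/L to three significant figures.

k_d L₀/(k_2−k_d) = 0.439×21.6/(0.978−0.439) = 9.482/0.5390 = 17.59 mg/L.
e^(−k_d t) = e^(−0.439×1.160) = 0.6010; e^(−k_2 t) = e^(−0.978×1.160) = 0.3216.
D = 17.59 × (0.6010 − 0.3216) + 2.88 × 0.3216 = 4.915 + 0.9262 = 5.841 mg/L.
DO = C_s − D = 10.9 − 5.841 = 5.059 mg/L.

DO ≈ 5.06 mg/L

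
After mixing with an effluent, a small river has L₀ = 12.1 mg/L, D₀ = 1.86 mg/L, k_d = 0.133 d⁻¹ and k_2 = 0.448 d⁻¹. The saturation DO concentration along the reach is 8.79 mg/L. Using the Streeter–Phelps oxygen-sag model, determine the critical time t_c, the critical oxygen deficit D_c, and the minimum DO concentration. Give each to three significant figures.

t_c ≈ 2.42 d; D_c ≈ 2.60 mg/L; min DO ≈ 6.19 mg/L

t_c = [1/(k_2−k_d)] ln[(k_2/k_d)(1 − D₀(k_2−k_d)/(k_d L₀))]
= [1/(0.448−0.133)] ln[(0.448/0.133)(1 − 1.86×0.3150/(0.133×12.1))]
= (1/0.3150) ln[3.368 × 0.6359] = 3.175 × ln(2.142) = 3.175 × 0.7618 = 2.418 d.
L(t_c) = L₀ e^(−k_d t_c) = 12.1 × 0.7250 = 8.772 mg/L, and at the critical point k_2 D_c = k_d L, so D_c = (0.133/0.448) × 8.772 = 2.604 mg/L.
Minimum DO = C_s − D_c = 8.79 − 2.604 = 6.186 mg/L.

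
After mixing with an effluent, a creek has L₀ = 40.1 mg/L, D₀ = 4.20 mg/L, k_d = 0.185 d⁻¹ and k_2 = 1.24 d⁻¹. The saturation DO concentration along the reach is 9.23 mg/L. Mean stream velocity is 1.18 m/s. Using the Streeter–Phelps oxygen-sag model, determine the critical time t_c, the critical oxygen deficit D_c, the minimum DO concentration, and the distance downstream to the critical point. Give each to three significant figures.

t_c ≈ 0.941 d; D_c ≈ 5.03 mg/L; min DO ≈ 4.20 mg/L; x_c ≈ 96.0 km

With k_2/k_d = 6.703 and 1 − D₀(k_2−k_d)/(k_d L₀) = 0.4027,
t_c = ln(6.703 × 0.4027) / (1.24 − 0.185) = ln(2.699) / 1.055 = 0.9930/1.055 = 0.9412 d.
L(t_c) = L₀ e^(−k_d t_c) = 40.1 × 0.8402 = 33.69 mg/L, and at the critical point k_2 D_c = k_d L, so D_c = (0.185/1.24) × 33.69 = 5.027 mg/L.
Minimum DO = C_s − D_c = 9.23 − 5.027 = 4.203 mg/L.
x_c = v t_c = 1.18 m/s × 0.9412 d × 86400 s/d = 95960 m ≈ 96.0 km.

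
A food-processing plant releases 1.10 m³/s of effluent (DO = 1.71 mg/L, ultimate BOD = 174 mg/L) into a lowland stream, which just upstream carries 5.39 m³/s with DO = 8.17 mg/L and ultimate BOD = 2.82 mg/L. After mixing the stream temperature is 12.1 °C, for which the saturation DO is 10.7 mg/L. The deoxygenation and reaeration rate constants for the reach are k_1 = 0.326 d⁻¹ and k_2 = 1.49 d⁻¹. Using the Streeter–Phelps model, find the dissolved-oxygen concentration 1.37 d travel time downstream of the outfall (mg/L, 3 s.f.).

DO ≈ 5.68 mg/L

Mixed DO = (5.39×8.17 + 1.10×1.71)/(5.39+1.10) = 45.92/6.490 = 7.075 mg/L.
Mixed L₀ = (5.39×2.82 + 1.10×174)/(6.490) = 206.6/6.490 = 31.83 mg/L.
Initial deficit D₀ = C_s − DO₀ = 10.7 − 7.075 = 3.625 mg/L.
D(1.37) = [0.326×31.83/(1.49−0.326)](e^(−0.326×1.37) − e^(−1.49×1.37)) + 3.625 e^(−1.49×1.37)
= 8.916 × (0.6398 − 0.1299) + 3.625 × 0.1299 = 5.017 mg/L.
DO = 10.7 − 5.017 = 5.683 mg/L.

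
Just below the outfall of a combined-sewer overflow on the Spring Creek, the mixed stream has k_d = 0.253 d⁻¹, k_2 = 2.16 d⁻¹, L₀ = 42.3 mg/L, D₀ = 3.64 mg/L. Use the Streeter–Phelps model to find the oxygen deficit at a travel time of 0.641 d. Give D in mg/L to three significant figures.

D ≈ 4.28 mg/L

k_d L₀/(k_2−k_d) = 0.253×42.3/(2.16−0.253) = 10.70/1.907 = 5.612 mg/L.
e^(−k_d t) = e^(−0.253×0.6410) = 0.8503; e^(−k_2 t) = e^(−2.16×0.6410) = 0.2504.
D = 5.612 × (0.8503 − 0.2504) + 3.64 × 0.2504 = 3.366 + 0.9116 = 4.278 mg/L.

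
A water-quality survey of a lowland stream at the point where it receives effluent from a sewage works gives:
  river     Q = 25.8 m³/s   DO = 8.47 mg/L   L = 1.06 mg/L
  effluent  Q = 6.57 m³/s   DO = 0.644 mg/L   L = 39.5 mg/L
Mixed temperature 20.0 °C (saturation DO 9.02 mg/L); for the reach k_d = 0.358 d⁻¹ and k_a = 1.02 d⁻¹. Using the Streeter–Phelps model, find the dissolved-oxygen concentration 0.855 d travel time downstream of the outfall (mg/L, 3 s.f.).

Mixed DO = (25.8×8.47 + 6.57×0.644)/(25.8+6.57) = 222.8/32.37 = 6.882 mg/L.
Mixed L₀ = (25.8×1.06 + 6.57×39.5)/(32.37) = 286.9/32.37 = 8.862 mg/L.
Initial deficit D₀ = C_s − DO₀ = 9.02 − 6.882 = 2.138 mg/L.
D(0.855) = [0.358×8.862/(1.02−0.358)](e^(−0.358×0.855) − e^(−1.02×0.855)) + 2.138 e^(−1.02×0.855)
= 4.792 × (0.7363 − 0.4181) + 2.138 × 0.4181 = 2.419 mg/L.
DO = 9.02 − 2.419 = 6.601 mg/L.

DO ≈ 6.60 mg/L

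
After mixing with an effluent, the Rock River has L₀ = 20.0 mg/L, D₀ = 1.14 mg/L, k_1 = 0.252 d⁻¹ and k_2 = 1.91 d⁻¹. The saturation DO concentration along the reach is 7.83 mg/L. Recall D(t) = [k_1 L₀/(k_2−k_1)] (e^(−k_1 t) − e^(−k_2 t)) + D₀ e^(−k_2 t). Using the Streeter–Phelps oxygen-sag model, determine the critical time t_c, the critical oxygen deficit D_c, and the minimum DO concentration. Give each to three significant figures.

With k_2/k_1 = 7.579 and 1 − D₀(k_2−k_1)/(k_1 L₀) = 0.6250,
t_c = ln(7.579 × 0.6250) / (1.91 − 0.252) = ln(4.737) / 1.658 = 1.555/1.658 = 0.9381 d.
D_c = (k_1/k_2) L₀ e^(−k_1 t_c) = (0.252/1.91) × 20.0 × e^(−0.252×0.9381) = 0.1319 × 20.0 × 0.7895 = 2.083 mg/L.
Minimum DO = C_s − D_c = 7.83 − 2.083 = 5.747 mg/L.

t_c ≈ 0.938 d; D_c ≈ 2.08 mg/L; min DO ≈ 5.75 mg/L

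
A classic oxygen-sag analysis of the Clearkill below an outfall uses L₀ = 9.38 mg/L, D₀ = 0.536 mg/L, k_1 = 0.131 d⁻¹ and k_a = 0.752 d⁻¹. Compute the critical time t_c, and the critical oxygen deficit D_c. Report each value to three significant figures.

t_c = [1/(k_a−k_1)] ln[(k_a/k_1)(1 − D₀(k_a−k_1)/(k_1 L₀))]
= [1/(0.752−0.131)] ln[(0.752/0.131)(1 − 0.536×0.6210/(0.131×9.38))]
= (1/0.6210) ln[5.740 × 0.7291] = 1.610 × ln(4.185) = 1.610 × 1.432 = 2.305 d.
D_c = (k_1/k_a) L₀ e^(−k_1 t_c) = (0.131/0.752) × 9.38 × e^(−0.131×2.305) = 0.1742 × 9.38 × 0.7393 = 1.208 mg/L.

t_c ≈ 2.31 d; D_c ≈ 1.21 mg/L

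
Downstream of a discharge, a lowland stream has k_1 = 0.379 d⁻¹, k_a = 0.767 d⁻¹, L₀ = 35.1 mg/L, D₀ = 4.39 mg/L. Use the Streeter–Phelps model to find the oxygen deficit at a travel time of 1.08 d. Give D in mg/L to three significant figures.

D ≈ 9.71 mg/L

k_1 L₀/(k_a−k_1) = 0.379×35.1/(0.767−0.379) = 13.30/0.3880 = 34.29 mg/L.
e^(−k_1 t) = e^(−0.379×1.080) = 0.6641; e^(−k_a t) = e^(−0.767×1.080) = 0.4368.
D = 34.29 × (0.6641 − 0.4368) + 4.39 × 0.4368 = 7.794 + 1.917 = 9.712 mg/L.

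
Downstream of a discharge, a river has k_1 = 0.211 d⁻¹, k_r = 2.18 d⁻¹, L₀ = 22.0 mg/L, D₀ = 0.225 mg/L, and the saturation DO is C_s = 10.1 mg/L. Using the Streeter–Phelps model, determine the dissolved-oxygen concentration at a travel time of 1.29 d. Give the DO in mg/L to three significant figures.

DO ≈ 8.43 mg/L

k_1 L₀/(k_r−k_1) = 0.211×22.0/(2.18−0.211) = 4.642/1.969 = 2.358 mg/L.
e^(−k_1 t) = e^(−0.211×1.290) = 0.7617; e^(−k_r t) = e^(−2.18×1.290) = 0.06007.
D = 2.358 × (0.7617 − 0.06007) + 0.225 × 0.06007 = 1.654 + 0.01352 = 1.668 mg/L.
DO = C_s − D = 10.1 − 1.668 = 8.432 mg/L.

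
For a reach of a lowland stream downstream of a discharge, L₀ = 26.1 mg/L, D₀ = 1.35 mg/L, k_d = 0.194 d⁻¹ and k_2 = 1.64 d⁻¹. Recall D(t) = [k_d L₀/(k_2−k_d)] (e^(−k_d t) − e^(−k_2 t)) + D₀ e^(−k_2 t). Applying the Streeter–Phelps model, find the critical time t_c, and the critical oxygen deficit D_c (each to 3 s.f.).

t_c ≈ 1.14 d; D_c ≈ 2.48 mg/L

With k_2/k_d = 8.454 and 1 − D₀(k_2−k_d)/(k_d L₀) = 0.6145,
t_c = ln(8.454 × 0.6145) / (1.64 − 0.194) = ln(5.194) / 1.446 = 1.648/1.446 = 1.139 d.
D_c = (k_d/k_2) L₀ e^(−k_d t_c) = (0.194/1.64) × 26.1 × e^(−0.194×1.139) = 0.1183 × 26.1 × 0.8017 = 2.475 mg/L.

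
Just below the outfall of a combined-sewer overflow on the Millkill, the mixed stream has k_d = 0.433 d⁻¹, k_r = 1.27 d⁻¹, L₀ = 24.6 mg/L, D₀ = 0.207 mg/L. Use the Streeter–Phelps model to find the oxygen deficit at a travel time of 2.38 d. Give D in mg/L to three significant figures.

k_d L₀/(k_r−k_d) = 0.433×24.6/(1.27−0.433) = 10.65/0.8370 = 12.73 mg/L.
e^(−k_d t) = e^(−0.433×2.380) = 0.3568; e^(−k_r t) = e^(−1.27×2.380) = 0.04867.
D = 12.73 × (0.3568 − 0.04867) + 0.207 × 0.04867 = 3.921 + 0.01008 = 3.932 mg/L.

D ≈ 3.93 mg/L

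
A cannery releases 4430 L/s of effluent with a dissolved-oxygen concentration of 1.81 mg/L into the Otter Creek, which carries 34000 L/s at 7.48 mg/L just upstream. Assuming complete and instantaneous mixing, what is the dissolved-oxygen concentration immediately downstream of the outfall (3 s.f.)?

6.83 mg/L

Flow-weighted mixing: C = (Q_r C_r + Q_w C_w)/(Q_r + Q_w)
= (34000×7.48 + 4430×1.81)/(34000 + 4430) = 262300/38430 = 6.826 mg/L.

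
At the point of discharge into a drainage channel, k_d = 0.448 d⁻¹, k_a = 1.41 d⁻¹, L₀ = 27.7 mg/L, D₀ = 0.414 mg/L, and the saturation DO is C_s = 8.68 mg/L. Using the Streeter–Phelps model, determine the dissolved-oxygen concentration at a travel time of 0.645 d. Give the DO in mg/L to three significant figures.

DO ≈ 4.05 mg/L

k_d L₀/(k_a−k_d) = 0.448×27.7/(1.41−0.448) = 12.41/0.9620 = 12.90 mg/L.
e^(−k_d t) = e^(−0.448×0.6450) = 0.7490; e^(−k_a t) = e^(−1.41×0.6450) = 0.4027.
D = 12.90 × (0.7490 − 0.4027) + 0.414 × 0.4027 = 4.467 + 0.1667 = 4.634 mg/L.
DO = C_s − D = 8.68 − 4.634 = 4.046 mg/L.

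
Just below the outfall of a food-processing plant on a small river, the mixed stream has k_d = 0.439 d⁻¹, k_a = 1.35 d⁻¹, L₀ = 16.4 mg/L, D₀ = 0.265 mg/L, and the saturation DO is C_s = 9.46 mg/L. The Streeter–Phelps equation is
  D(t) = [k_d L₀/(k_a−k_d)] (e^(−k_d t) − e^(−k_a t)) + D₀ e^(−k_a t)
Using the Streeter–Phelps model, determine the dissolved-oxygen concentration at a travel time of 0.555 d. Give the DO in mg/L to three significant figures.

k_d L₀/(k_a−k_d) = 0.439×16.4/(1.35−0.439) = 7.200/0.9110 = 7.903 mg/L.
e^(−k_d t) = e^(−0.439×0.5550) = 0.7838; e^(−k_a t) = e^(−1.35×0.5550) = 0.4727.
D = 7.903 × (0.7838 − 0.4727) + 0.265 × 0.4727 = 2.458 + 0.1253 = 2.583 mg/L.
DO = C_s − D = 9.46 − 2.583 = 6.877 mg/L.

DO ≈ 6.88 mg/L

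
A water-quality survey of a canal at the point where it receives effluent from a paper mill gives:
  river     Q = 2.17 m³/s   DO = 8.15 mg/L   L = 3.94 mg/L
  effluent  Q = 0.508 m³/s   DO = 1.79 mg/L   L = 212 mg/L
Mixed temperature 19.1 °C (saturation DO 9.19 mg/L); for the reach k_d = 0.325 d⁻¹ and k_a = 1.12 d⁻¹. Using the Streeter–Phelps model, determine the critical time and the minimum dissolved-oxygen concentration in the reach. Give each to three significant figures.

Mixed DO = (2.17×8.15 + 0.508×1.79)/(2.17+0.508) = 18.59/2.678 = 6.944 mg/L.
Mixed L₀ = (2.17×3.94 + 0.508×212)/(2.678) = 116.2/2.678 = 43.41 mg/L.
Initial deficit D₀ = C_s − DO₀ = 9.19 − 6.944 = 2.246 mg/L.
t_c = (1/0.7950) ln[(1.12/0.325)(1 − 2.246×0.7950/(0.325×43.41))] = 1.258 × ln(3.010) = 1.386 d.
D_c = (0.325/1.12) × 43.41 × e^(−0.325×1.386) = 0.2902 × 43.41 × 0.6373 = 8.028 mg/L.
Minimum DO = 9.19 − 8.028 = 1.162 mg/L.

t_c ≈ 1.39 d; minimum DO ≈ 1.16 mg/L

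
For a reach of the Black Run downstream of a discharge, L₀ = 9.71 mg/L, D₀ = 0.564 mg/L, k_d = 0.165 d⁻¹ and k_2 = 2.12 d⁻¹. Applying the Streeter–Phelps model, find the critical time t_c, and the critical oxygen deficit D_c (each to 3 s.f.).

t_c ≈ 0.710 d; D_c ≈ 0.672 mg/L

t_c = [1/(k_2−k_d)] ln[(k_2/k_d)(1 − D₀(k_2−k_d)/(k_d L₀))]
= [1/(2.12−0.165)] ln[(2.12/0.165)(1 − 0.564×1.955/(0.165×9.71))]
= (1/1.955) ln[12.85 × 0.3118] = 0.5115 × ln(4.006) = 0.5115 × 1.388 = 0.7099 d.
L(t_c) = L₀ e^(−k_d t_c) = 9.71 × 0.8895 = 8.637 mg/L, and at the critical point k_2 D_c = k_d L, so D_c = (0.165/2.12) × 8.637 = 0.6722 mg/L.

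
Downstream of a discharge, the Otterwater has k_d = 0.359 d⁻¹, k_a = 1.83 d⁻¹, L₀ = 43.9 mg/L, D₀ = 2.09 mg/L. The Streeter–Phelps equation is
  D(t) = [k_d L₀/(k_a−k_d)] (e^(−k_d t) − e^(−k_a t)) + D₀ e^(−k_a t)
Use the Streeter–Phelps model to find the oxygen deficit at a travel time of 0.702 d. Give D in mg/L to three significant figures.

D ≈ 5.94 mg/L

k_d L₀/(k_a−k_d) = 0.359×43.9/(1.83−0.359) = 15.76/1.471 = 10.71 mg/L.
e^(−k_d t) = e^(−0.359×0.7020) = 0.7772; e^(−k_a t) = e^(−1.83×0.7020) = 0.2767.
D = 10.71 × (0.7772 − 0.2767) + 2.09 × 0.2767 = 5.362 + 0.5784 = 5.941 mg/L.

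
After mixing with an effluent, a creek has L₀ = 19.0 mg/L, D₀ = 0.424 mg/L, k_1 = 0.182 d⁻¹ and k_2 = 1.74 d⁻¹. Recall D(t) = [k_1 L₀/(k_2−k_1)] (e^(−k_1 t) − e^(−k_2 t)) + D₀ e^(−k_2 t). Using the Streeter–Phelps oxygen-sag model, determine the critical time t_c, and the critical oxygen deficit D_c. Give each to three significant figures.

At the critical point dD/dt = 0, so k_1 L₀ e^(−k_1 t) = k_2 D. Substituting D(t) from the Streeter–Phelps equation and solving for t gives
t_c = ln[(k_2/k_1)(1 − D₀(k_2−k_1)/(k_1 L₀))] / (k_2−k_1).
Here k_2−k_1 = 1.558 d⁻¹ and 1 − D₀(k_2−k_1)/(k_1 L₀) = 1 − 0.424×1.558/(0.182×19.0) = 0.8090, so
t_c = ln(9.560 × 0.8090) / 1.558 = 2.046 / 1.558 = 1.313 d.
L(t_c) = L₀ e^(−k_1 t_c) = 19.0 × 0.7874 = 14.96 mg/L, and at the critical point k_2 D_c = k_1 L, so D_c = (0.182/1.74) × 14.96 = 1.565 mg/L.

t_c ≈ 1.31 d; D_c ≈ 1.56 mg/L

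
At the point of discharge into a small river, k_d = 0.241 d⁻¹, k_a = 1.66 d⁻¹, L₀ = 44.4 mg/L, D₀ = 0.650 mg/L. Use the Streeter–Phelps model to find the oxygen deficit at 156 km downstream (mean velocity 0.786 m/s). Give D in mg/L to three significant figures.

D ≈ 4.18 mg/L

Travel time t = x/v = 156 km / (0.786 m/s) = 156000 m / 0.786 m/s = 198500 s = 2.297 d.
k_d L₀/(k_a−k_d) = 0.241×44.4/(1.66−0.241) = 10.70/1.419 = 7.541 mg/L.
e^(−k_d t) = e^(−0.241×2.297) = 0.5749; e^(−k_a t) = e^(−1.66×2.297) = 0.02208.
D = 7.541 × (0.5749 − 0.02208) + 0.650 × 0.02208 = 4.169 + 0.01435 = 4.183 mg/L.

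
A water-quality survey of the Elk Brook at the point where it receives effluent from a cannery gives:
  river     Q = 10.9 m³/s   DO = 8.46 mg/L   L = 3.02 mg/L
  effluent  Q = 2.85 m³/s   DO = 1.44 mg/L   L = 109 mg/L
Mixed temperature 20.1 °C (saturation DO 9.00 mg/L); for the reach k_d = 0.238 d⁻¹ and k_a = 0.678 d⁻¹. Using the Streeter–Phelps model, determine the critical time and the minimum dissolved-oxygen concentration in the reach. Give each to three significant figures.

Mixed DO = (10.9×8.46 + 2.85×1.44)/(10.9+2.85) = 96.32/13.75 = 7.005 mg/L.
Mixed L₀ = (10.9×3.02 + 2.85×109)/(13.75) = 343.6/13.75 = 24.99 mg/L.
Initial deficit D₀ = C_s − DO₀ = 9.00 − 7.005 = 1.995 mg/L.
t_c = (1/0.4400) ln[(0.678/0.238)(1 − 1.995×0.4400/(0.238×24.99))] = 2.273 × ln(2.428) = 2.016 d.
D_c = (0.238/0.678) × 24.99 × e^(−0.238×2.016) = 0.3510 × 24.99 × 0.6189 = 5.428 mg/L.
Minimum DO = 9.00 − 5.428 = 3.572 mg/L.

t_c ≈ 2.02 d; minimum DO ≈ 3.57 mg/L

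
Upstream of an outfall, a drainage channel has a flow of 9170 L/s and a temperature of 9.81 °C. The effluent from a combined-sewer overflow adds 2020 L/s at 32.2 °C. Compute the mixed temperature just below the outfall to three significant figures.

13.9 °C

Flow-weighted mixing: C = (Q_r C_r + Q_w C_w)/(Q_r + Q_w)
= (9170×9.81 + 2020×32.2)/(9170 + 2020) = 155000/11190 = 13.85 °C.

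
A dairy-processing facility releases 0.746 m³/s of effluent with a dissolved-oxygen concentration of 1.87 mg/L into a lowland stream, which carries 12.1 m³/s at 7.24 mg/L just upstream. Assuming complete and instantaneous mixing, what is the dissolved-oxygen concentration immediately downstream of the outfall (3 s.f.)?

Flow-weighted mixing: C = (Q_r C_r + Q_w C_w)/(Q_r + Q_w)
= (12.1×7.24 + 0.746×1.87)/(12.1 + 0.746) = 89.00/12.85 = 6.928 mg/L.

6.93 mg/L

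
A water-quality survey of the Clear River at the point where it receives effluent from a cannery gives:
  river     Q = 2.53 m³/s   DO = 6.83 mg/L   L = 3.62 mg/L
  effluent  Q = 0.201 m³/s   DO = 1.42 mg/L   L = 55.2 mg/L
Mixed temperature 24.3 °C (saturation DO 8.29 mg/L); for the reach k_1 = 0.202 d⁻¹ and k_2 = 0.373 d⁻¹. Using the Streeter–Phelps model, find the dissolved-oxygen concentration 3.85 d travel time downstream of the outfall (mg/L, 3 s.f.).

DO ≈ 5.91 mg/L

Mixed DO = (2.53×6.83 + 0.201×1.42)/(2.53+0.201) = 17.57/2.731 = 6.432 mg/L.
Mixed L₀ = (2.53×3.62 + 0.201×55.2)/(2.731) = 20.25/2.731 = 7.416 mg/L.
Initial deficit D₀ = C_s − DO₀ = 8.29 − 6.432 = 1.858 mg/L.
D(3.85) = [0.202×7.416/(0.373−0.202)](e^(−0.202×3.85) − e^(−0.373×3.85)) + 1.858 e^(−0.373×3.85)
= 8.761 × (0.4595 − 0.2379) + 1.858 × 0.2379 = 2.383 mg/L.
DO = 8.29 − 2.383 = 5.907 mg/L.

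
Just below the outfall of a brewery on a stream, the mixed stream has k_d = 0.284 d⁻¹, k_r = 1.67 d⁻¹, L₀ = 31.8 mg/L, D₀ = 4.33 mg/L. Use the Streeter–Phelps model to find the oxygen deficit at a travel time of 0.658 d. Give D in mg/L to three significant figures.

D ≈ 4.68 mg/L

k_d L₀/(k_r−k_d) = 0.284×31.8/(1.67−0.284) = 9.031/1.386 = 6.516 mg/L.
e^(−k_d t) = e^(−0.284×0.6580) = 0.8295; e^(−k_r t) = e^(−1.67×0.6580) = 0.3333.
D = 6.516 × (0.8295 − 0.3333) + 4.33 × 0.3333 = 3.234 + 1.443 = 4.677 mg/L.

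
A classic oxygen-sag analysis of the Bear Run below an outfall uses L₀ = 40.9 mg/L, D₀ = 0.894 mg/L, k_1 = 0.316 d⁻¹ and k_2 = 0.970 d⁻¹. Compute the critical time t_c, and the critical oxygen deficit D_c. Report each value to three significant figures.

t_c ≈ 1.64 d; D_c ≈ 7.93 mg/L

t_c = [1/(k_2−k_1)] ln[(k_2/k_1)(1 − D₀(k_2−k_1)/(k_1 L₀))]
= [1/(0.970−0.316)] ln[(0.970/0.316)(1 − 0.894×0.6540/(0.316×40.9))]
= (1/0.6540) ln[3.070 × 0.9548] = 1.529 × ln(2.931) = 1.529 × 1.075 = 1.644 d.
L(t_c) = L₀ e^(−k_1 t_c) = 40.9 × 0.5948 = 24.33 mg/L, and at the critical point k_2 D_c = k_1 L, so D_c = (0.316/0.970) × 24.33 = 7.925 mg/L.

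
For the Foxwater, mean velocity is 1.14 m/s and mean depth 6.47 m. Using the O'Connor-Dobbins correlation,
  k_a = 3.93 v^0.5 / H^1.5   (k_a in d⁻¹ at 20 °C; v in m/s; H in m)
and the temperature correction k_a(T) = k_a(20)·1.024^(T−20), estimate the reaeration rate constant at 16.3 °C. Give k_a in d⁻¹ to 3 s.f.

k_a(20) = 3.93 × 1.14^0.5 / 6.47^1.5 = 3.93 × 1.068 / 16.46 = 0.2550 d⁻¹.
k_a(16.3) = 0.2550 × 1.024^(16.3−20) = 0.2550 × 0.9160 = 0.2335 d⁻¹.

k_a ≈ 0.234 d⁻¹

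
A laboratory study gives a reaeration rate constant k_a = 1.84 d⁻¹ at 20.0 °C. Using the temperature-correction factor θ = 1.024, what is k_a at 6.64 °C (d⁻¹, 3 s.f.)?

k_a ≈ 1.34 d⁻¹

k_a(T₂) = k_a(T₁) · θ^(T₂−T₁) = 1.84 × 1.024^(6.64−20.0)
= 1.84 × 1.024^-13.4 = 1.84 × 0.7284 = 1.340 d⁻¹.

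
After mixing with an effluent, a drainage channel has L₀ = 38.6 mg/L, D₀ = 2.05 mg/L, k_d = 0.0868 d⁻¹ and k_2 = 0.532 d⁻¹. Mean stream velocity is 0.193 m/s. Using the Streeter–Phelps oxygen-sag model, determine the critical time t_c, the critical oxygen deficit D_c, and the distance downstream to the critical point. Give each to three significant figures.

t_c = [1/(k_2−k_d)] ln[(k_2/k_d)(1 − D₀(k_2−k_d)/(k_d L₀))]
= [1/(0.532−0.0868)] ln[(0.532/0.0868)(1 − 2.05×0.4452/(0.0868×38.6))]
= (1/0.4452) ln[6.129 × 0.7276] = 2.246 × ln(4.460) = 2.246 × 1.495 = 3.358 d.
L(t_c) = L₀ e^(−k_d t_c) = 38.6 × 0.7472 = 28.84 mg/L, and at the critical point k_2 D_c = k_d L, so D_c = (0.0868/0.532) × 28.84 = 4.705 mg/L.
x_c = v t_c = 0.193 m/s × 3.358 d × 86400 s/d = 56000 m ≈ 56.0 km.

t_c ≈ 3.36 d; D_c ≈ 4.71 mg/L; x_c ≈ 56.0 km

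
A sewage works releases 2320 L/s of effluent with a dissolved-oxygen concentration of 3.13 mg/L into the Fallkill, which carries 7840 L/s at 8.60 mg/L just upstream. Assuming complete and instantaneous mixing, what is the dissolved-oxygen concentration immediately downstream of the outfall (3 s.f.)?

Flow-weighted mixing: C = (Q_r C_r + Q_w C_w)/(Q_r + Q_w)
= (7840×8.60 + 2320×3.13)/(7840 + 2320) = 74690/10160 = 7.351 mg/L.

7.35 mg/L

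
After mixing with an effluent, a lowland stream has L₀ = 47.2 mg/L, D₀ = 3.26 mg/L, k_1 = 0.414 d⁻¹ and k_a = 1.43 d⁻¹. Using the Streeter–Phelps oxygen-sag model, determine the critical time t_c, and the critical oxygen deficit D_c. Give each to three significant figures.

t_c ≈ 1.04 d; D_c ≈ 8.89 mg/L

t_c = [1/(k_a−k_1)] ln[(k_a/k_1)(1 − D₀(k_a−k_1)/(k_1 L₀))]
= [1/(1.43−0.414)] ln[(1.43/0.414)(1 − 3.26×1.016/(0.414×47.2))]
= (1/1.016) ln[3.454 × 0.8305] = 0.9843 × ln(2.869) = 0.9843 × 1.054 = 1.037 d.
L(t_c) = L₀ e^(−k_1 t_c) = 47.2 × 0.6509 = 30.72 mg/L, and at the critical point k_a D_c = k_1 L, so D_c = (0.414/1.43) × 30.72 = 8.894 mg/L.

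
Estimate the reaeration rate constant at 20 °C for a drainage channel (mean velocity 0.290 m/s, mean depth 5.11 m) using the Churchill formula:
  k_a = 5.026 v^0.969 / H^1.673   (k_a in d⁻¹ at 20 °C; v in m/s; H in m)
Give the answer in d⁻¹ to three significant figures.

k_a ≈ 0.0989 d⁻¹

k_a = 5.026 × 0.290^0.969 / 5.11^1.673 = 5.026 × 0.3013 / 15.32 = 0.09888 d⁻¹.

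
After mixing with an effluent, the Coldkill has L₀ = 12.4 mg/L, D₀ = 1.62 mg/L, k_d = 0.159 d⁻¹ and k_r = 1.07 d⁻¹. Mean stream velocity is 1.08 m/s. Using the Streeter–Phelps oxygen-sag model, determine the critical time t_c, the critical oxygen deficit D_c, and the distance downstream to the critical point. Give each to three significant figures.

t_c ≈ 0.577 d; D_c ≈ 1.68 mg/L; x_c ≈ 53.9 km

t_c = [1/(k_r−k_d)] ln[(k_r/k_d)(1 − D₀(k_r−k_d)/(k_d L₀))]
= [1/(1.07−0.159)] ln[(1.07/0.159)(1 − 1.62×0.9110/(0.159×12.4))]
= (1/0.9110) ln[6.730 × 0.2515] = 1.098 × ln(1.692) = 1.098 × 0.5260 = 0.5774 d.
L(t_c) = L₀ e^(−k_d t_c) = 12.4 × 0.9123 = 11.31 mg/L, and at the critical point k_r D_c = k_d L, so D_c = (0.159/1.07) × 11.31 = 1.681 mg/L.
x_c = v t_c = 1.08 m/s × 0.5774 d × 86400 s/d = 53880 m ≈ 53.9 km.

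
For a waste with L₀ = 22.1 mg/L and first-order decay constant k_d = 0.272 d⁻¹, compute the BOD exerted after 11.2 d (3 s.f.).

y_t = L₀(1 − e^(−k_d t)) = 22.1 × (1 − e^(−0.272×11.2))
= 22.1 × (1 − 0.04753) = 22.1 × 0.9525 = 21.05 mg/L.

y ≈ 21.0 mg/L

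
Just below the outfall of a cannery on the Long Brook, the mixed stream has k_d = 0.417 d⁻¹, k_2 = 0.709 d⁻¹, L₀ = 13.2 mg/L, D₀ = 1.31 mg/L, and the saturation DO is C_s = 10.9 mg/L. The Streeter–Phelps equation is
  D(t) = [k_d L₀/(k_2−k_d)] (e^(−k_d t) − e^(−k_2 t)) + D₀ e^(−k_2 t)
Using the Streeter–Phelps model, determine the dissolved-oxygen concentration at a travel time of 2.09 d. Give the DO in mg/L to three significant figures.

k_d L₀/(k_2−k_d) = 0.417×13.2/(0.709−0.417) = 5.504/0.2920 = 18.85 mg/L.
e^(−k_d t) = e^(−0.417×2.090) = 0.4183; e^(−k_2 t) = e^(−0.709×2.090) = 0.2272.
D = 18.85 × (0.4183 − 0.2272) + 1.31 × 0.2272 = 3.602 + 0.2977 = 3.900 mg/L.
DO = C_s − D = 10.9 − 3.900 = 7.000 mg/L.

DO ≈ 7.00 mg/L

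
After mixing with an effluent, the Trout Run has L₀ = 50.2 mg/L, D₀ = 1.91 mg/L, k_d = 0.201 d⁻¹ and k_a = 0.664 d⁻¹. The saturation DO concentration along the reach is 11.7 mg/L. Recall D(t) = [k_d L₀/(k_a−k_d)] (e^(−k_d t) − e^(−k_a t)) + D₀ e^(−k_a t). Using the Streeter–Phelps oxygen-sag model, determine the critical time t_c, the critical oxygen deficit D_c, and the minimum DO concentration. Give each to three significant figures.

With k_a/k_d = 3.303 and 1 − D₀(k_a−k_d)/(k_d L₀) = 0.9124,
t_c = ln(3.303 × 0.9124) / (0.664 − 0.201) = ln(3.014) / 0.4630 = 1.103/0.4630 = 2.383 d.
D_c = (k_d/k_a) L₀ e^(−k_d t_c) = (0.201/0.664) × 50.2 × e^(−0.201×2.383) = 0.3027 × 50.2 × 0.6194 = 9.413 mg/L.
Minimum DO = C_s − D_c = 11.7 − 9.413 = 2.287 mg/L.

t_c ≈ 2.38 d; D_c ≈ 9.41 mg/L; min DO ≈ 2.29 mg/L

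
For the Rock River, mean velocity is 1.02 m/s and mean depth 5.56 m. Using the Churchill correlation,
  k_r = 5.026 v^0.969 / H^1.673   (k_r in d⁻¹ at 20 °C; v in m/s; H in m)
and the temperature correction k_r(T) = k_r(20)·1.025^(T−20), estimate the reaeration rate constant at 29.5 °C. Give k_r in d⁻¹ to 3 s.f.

k_r ≈ 0.367 d⁻¹

k_r(20) = 5.026 × 1.02^0.969 / 5.56^1.673 = 5.026 × 1.019 / 17.64 = 0.2904 d⁻¹.
k_r(29.5) = 0.2904 × 1.025^(29.5−20) = 0.2904 × 1.264 = 0.3672 d⁻¹.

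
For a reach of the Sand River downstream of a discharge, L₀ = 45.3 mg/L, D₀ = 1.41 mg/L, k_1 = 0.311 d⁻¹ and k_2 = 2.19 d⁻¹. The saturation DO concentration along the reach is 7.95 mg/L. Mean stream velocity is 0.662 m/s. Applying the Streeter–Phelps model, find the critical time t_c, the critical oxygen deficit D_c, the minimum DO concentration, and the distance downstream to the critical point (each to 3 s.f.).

t_c = [1/(k_2−k_1)] ln[(k_2/k_1)(1 − D₀(k_2−k_1)/(k_1 L₀))]
= [1/(2.19−0.311)] ln[(2.19/0.311)(1 − 1.41×1.879/(0.311×45.3))]
= (1/1.879) ln[7.042 × 0.8119] = 0.5322 × ln(5.718) = 0.5322 × 1.744 = 0.9279 d.
L(t_c) = L₀ e^(−k_1 t_c) = 45.3 × 0.7493 = 33.94 mg/L, and at the critical point k_2 D_c = k_1 L, so D_c = (0.311/2.19) × 33.94 = 4.820 mg/L.
Minimum DO = C_s − D_c = 7.95 − 4.820 = 3.130 mg/L.
x_c = v t_c = 0.662 m/s × 0.9279 d × 86400 s/d = 53070 m ≈ 53.1 km.

t_c ≈ 0.928 d; D_c ≈ 4.82 mg/L; min DO ≈ 3.13 mg/L; x_c ≈ 53.1 km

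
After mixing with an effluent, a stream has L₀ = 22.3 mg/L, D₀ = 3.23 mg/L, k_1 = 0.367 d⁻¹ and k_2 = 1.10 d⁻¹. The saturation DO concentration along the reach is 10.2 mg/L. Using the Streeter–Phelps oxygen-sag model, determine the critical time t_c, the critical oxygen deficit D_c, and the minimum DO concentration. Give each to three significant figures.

t_c ≈ 1.03 d; D_c ≈ 5.10 mg/L; min DO ≈ 5.10 mg/L

With k_2/k_1 = 2.997 and 1 − D₀(k_2−k_1)/(k_1 L₀) = 0.7107,
t_c = ln(2.997 × 0.7107) / (1.10 − 0.367) = ln(2.130) / 0.7330 = 0.7562/0.7330 = 1.032 d.
D_c = (k_1/k_2) L₀ e^(−k_1 t_c) = (0.367/1.10) × 22.3 × e^(−0.367×1.032) = 0.3336 × 22.3 × 0.6848 = 5.095 mg/L.
Minimum DO = C_s − D_c = 10.2 − 5.095 = 5.105 mg/L.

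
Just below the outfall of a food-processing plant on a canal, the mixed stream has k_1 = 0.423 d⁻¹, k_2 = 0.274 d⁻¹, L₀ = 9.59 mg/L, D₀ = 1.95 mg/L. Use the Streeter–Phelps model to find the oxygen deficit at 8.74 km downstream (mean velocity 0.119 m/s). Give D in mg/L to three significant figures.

D ≈ 4.11 mg/L

Travel time t = x/v = 8.74 km / (0.119 m/s) = 8740 m / 0.119 m/s = 73450 s = 0.8501 d.
k_1 L₀/(k_2−k_1) = 0.423×9.59/(0.274−0.423) = 4.057/-0.1490 = -27.23 mg/L.
e^(−k_1 t) = e^(−0.423×0.8501) = 0.6980; e^(−k_2 t) = e^(−0.274×0.8501) = 0.7922.
D = -27.23 × (0.6980 − 0.7922) + 1.95 × 0.7922 = 2.566 + 1.545 = 4.111 mg/L.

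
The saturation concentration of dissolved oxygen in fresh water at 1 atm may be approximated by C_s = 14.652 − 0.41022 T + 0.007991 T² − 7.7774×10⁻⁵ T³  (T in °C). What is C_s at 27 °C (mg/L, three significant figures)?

C_s = 14.652 − 0.41022×27 + 0.007991×27² − 7.7774×10⁻⁵×27³ = 7.871 mg/L.

C_s ≈ 7.87 mg/L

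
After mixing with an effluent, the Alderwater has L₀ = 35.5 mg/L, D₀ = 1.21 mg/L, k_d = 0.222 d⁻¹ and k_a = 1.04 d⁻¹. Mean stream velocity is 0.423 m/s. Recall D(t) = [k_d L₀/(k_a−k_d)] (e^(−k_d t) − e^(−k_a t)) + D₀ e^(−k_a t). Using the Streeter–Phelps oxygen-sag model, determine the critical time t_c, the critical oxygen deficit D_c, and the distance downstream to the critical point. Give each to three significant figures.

With k_a/k_d = 4.685 and 1 − D₀(k_a−k_d)/(k_d L₀) = 0.8744,
t_c = ln(4.685 × 0.8744) / (1.04 − 0.222) = ln(4.096) / 0.8180 = 1.410/0.8180 = 1.724 d.
D_c = (k_d/k_a) L₀ e^(−k_d t_c) = (0.222/1.04) × 35.5 × e^(−0.222×1.724) = 0.2135 × 35.5 × 0.6820 = 5.168 mg/L.
x_c = v t_c = 0.423 m/s × 1.724 d × 86400 s/d = 63000 m ≈ 63.0 km.

t_c ≈ 1.72 d; D_c ≈ 5.17 mg/L; x_c ≈ 63.0 km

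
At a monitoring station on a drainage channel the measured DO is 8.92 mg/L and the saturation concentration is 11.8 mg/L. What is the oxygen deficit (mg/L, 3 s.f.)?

D ≈ 2.88 mg/L

D = C_s − C = 11.8 − 8.92 = 2.88 mg/L.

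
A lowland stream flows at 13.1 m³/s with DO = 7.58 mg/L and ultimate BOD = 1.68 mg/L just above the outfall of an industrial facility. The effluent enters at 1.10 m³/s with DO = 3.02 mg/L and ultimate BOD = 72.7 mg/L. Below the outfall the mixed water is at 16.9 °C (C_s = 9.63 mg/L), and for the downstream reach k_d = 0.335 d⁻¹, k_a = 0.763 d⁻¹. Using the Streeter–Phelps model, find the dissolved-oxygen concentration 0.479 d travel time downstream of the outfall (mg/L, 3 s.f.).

Mixed DO = (13.1×7.58 + 1.10×3.02)/(13.1+1.10) = 102.6/14.20 = 7.227 mg/L.
Mixed L₀ = (13.1×1.68 + 1.10×72.7)/(14.20) = 102.0/14.20 = 7.182 mg/L.
Initial deficit D₀ = C_s − DO₀ = 9.63 − 7.227 = 2.403 mg/L.
D(0.479) = [0.335×7.182/(0.763−0.335)](e^(−0.335×0.479) − e^(−0.763×0.479)) + 2.403 e^(−0.763×0.479)
= 5.621 × (0.8517 − 0.6939) + 2.403 × 0.6939 = 2.555 mg/L.
DO = 9.63 − 2.555 = 7.075 mg/L.

DO ≈ 7.08 mg/L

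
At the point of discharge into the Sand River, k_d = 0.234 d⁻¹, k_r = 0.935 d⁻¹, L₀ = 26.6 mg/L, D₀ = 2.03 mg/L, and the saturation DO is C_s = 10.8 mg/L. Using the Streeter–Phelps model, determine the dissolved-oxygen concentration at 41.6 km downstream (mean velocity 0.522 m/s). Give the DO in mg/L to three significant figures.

Travel time t = x/v = 41.6 km / (0.522 m/s) = 41600 m / 0.522 m/s = 79690 s = 0.9224 d.
k_d L₀/(k_r−k_d) = 0.234×26.6/(0.935−0.234) = 6.224/0.7010 = 8.879 mg/L.
e^(−k_d t) = e^(−0.234×0.9224) = 0.8059; e^(−k_r t) = e^(−0.935×0.9224) = 0.4221.
D = 8.879 × (0.8059 − 0.4221) + 2.03 × 0.4221 = 3.407 + 0.8569 = 4.264 mg/L.
DO = C_s − D = 10.8 − 4.264 = 6.536 mg/L.

DO ≈ 6.54 mg/L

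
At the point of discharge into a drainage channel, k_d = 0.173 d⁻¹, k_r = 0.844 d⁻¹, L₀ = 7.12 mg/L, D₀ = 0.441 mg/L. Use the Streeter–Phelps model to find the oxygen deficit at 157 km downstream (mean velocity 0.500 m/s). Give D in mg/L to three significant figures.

Travel time t = x/v = 157 km / (0.500 m/s) = 157000 m / 0.500 m/s = 314000 s = 3.634 d.
k_d L₀/(k_r−k_d) = 0.173×7.12/(0.844−0.173) = 1.232/0.6710 = 1.836 mg/L.
e^(−k_d t) = e^(−0.173×3.634) = 0.5333; e^(−k_r t) = e^(−0.844×3.634) = 0.04655.
D = 1.836 × (0.5333 − 0.04655) + 0.441 × 0.04655 = 0.8935 + 0.02053 = 0.9140 mg/L.

D ≈ 0.914 mg/L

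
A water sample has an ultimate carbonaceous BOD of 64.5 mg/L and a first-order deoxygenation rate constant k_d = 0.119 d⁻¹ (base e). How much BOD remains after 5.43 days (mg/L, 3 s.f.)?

L_t = L₀ e^(−k_d t) = 64.5 × e^(−0.119×5.43) = 64.5 × 0.5240 = 33.80 mg/L.

L ≈ 33.8 mg/L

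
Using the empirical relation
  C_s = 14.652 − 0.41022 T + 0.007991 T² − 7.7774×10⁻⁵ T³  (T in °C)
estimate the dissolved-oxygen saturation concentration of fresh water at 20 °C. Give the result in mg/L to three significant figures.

C_s ≈ 9.02 mg/L

C_s = 14.652 − 0.41022×20 + 0.007991×20² − 7.7774×10⁻⁵×20³ = 9.022 mg/L.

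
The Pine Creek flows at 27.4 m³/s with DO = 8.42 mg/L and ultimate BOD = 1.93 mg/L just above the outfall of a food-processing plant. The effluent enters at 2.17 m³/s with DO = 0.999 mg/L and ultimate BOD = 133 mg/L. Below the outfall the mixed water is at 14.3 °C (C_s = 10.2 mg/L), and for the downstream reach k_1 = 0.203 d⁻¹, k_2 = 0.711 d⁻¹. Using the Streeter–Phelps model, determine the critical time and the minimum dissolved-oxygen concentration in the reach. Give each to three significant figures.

Mixed DO = (27.4×8.42 + 2.17×0.999)/(27.4+2.17) = 232.9/29.57 = 7.875 mg/L.
Mixed L₀ = (27.4×1.93 + 2.17×133)/(29.57) = 341.5/29.57 = 11.55 mg/L.
Initial deficit D₀ = C_s − DO₀ = 10.2 − 7.875 = 2.325 mg/L.
t_c = (1/0.5080) ln[(0.711/0.203)(1 − 2.325×0.5080/(0.203×11.55))] = 1.969 × ln(1.738) = 1.088 d.
D_c = (0.203/0.711) × 11.55 × e^(−0.203×1.088) = 0.2855 × 11.55 × 0.8018 = 2.644 mg/L.
Minimum DO = 10.2 − 2.644 = 7.556 mg/L.

t_c ≈ 1.09 d; minimum DO ≈ 7.56 mg/L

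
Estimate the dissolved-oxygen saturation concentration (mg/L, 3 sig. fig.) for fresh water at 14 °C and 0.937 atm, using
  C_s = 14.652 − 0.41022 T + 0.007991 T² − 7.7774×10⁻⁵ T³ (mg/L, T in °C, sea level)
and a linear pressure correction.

C_s ≈ 9.62 mg/L

At sea level: C_s = 14.652 − 0.41022×14 + 0.007991×14² − 7.7774×10⁻⁵×14³ = 10.26 mg/L.
Pressure correction: C_s' = 10.26 × 0.937 = 9.615 mg/L.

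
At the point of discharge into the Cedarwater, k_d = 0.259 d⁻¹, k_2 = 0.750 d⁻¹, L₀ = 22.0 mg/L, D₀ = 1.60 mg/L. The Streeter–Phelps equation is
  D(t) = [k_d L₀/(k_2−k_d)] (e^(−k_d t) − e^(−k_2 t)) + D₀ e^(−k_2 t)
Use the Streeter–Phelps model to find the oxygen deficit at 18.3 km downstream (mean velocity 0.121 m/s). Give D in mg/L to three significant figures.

Travel time t = x/v = 18.3 km / (0.121 m/s) = 18300 m / 0.121 m/s = 151200 s = 1.750 d.
k_d L₀/(k_2−k_d) = 0.259×22.0/(0.750−0.259) = 5.698/0.4910 = 11.60 mg/L.
e^(−k_d t) = e^(−0.259×1.750) = 0.6355; e^(−k_2 t) = e^(−0.750×1.750) = 0.2691.
D = 11.60 × (0.6355 − 0.2691) + 1.60 × 0.2691 = 4.252 + 0.4305 = 4.683 mg/L.

D ≈ 4.68 mg/L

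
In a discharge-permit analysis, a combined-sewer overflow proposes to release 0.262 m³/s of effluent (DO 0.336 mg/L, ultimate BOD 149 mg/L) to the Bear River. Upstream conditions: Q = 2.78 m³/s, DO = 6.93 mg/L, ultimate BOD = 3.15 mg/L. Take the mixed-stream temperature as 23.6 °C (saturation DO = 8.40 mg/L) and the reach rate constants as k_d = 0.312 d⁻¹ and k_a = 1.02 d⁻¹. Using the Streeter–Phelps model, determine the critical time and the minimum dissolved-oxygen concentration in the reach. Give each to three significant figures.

Mixed DO = (2.78×6.93 + 0.262×0.336)/(2.78+0.262) = 19.35/3.042 = 6.362 mg/L.
Mixed L₀ = (2.78×3.15 + 0.262×149)/(3.042) = 47.80/3.042 = 15.71 mg/L.
Initial deficit D₀ = C_s − DO₀ = 8.40 − 6.362 = 2.038 mg/L.
t_c = (1/0.7080) ln[(1.02/0.312)(1 − 2.038×0.7080/(0.312×15.71))] = 1.412 × ln(2.307) = 1.181 d.
D_c = (0.312/1.02) × 15.71 × e^(−0.312×1.181) = 0.3059 × 15.71 × 0.6919 = 3.325 mg/L.
Minimum DO = 8.40 − 3.325 = 5.075 mg/L.

t_c ≈ 1.18 d; minimum DO ≈ 5.07 mg/L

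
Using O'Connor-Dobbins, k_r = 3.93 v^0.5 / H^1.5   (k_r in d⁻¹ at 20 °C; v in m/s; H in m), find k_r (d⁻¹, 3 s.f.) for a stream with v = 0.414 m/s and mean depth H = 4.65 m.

k_r ≈ 0.252 d⁻¹

k_r = 3.93 × 0.414^0.5 / 4.65^1.5 = 3.93 × 0.6434 / 10.03 = 0.2522 d⁻¹.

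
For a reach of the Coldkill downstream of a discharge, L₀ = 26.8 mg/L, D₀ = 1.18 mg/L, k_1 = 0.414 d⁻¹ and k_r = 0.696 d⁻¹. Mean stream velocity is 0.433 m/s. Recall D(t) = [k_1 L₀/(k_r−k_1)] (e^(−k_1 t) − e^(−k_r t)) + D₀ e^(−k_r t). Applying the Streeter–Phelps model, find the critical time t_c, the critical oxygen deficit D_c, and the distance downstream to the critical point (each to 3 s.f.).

t_c = [1/(k_r−k_1)] ln[(k_r/k_1)(1 − D₀(k_r−k_1)/(k_1 L₀))]
= [1/(0.696−0.414)] ln[(0.696/0.414)(1 − 1.18×0.2820/(0.414×26.8))]
= (1/0.2820) ln[1.681 × 0.9700] = 3.546 × ln(1.631) = 3.546 × 0.4890 = 1.734 d.
D_c = (k_1/k_r) L₀ e^(−k_1 t_c) = (0.414/0.696) × 26.8 × e^(−0.414×1.734) = 0.5948 × 26.8 × 0.4878 = 7.775 mg/L.
x_c = v t_c = 0.433 m/s × 1.734 d × 86400 s/d = 64880 m ≈ 64.9 km.

t_c ≈ 1.73 d; D_c ≈ 7.78 mg/L; x_c ≈ 64.9 km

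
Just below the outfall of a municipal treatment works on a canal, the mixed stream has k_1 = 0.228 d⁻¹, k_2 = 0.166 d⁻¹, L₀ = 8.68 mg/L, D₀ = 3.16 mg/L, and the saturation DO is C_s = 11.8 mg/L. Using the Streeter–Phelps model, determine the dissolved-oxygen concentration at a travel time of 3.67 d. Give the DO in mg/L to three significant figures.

DO ≈ 6.55 mg/L

k_1 L₀/(k_2−k_1) = 0.228×8.68/(0.166−0.228) = 1.979/-0.06200 = -31.92 mg/L.
e^(−k_1 t) = e^(−0.228×3.670) = 0.4331; e^(−k_2 t) = e^(−0.166×3.670) = 0.5438.
D = -31.92 × (0.4331 − 0.5438) + 3.16 × 0.5438 = 3.532 + 1.718 = 5.251 mg/L.
DO = C_s − D = 11.8 − 5.251 = 6.549 mg/L.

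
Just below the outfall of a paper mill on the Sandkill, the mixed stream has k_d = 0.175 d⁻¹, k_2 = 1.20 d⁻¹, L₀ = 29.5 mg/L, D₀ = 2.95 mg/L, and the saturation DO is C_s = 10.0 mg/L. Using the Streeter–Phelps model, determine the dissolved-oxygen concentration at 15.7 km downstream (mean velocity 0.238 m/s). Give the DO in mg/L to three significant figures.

Travel time t = x/v = 15.7 km / (0.238 m/s) = 15700 m / 0.238 m/s = 65970 s = 0.7635 d.
k_d L₀/(k_2−k_d) = 0.175×29.5/(1.20−0.175) = 5.162/1.025 = 5.037 mg/L.
e^(−k_d t) = e^(−0.175×0.7635) = 0.8749; e^(−k_2 t) = e^(−1.20×0.7635) = 0.4000.
D = 5.037 × (0.8749 − 0.4000) + 2.95 × 0.4000 = 2.392 + 1.180 = 3.572 mg/L.
DO = C_s − D = 10.0 − 3.572 = 6.428 mg/L.

DO ≈ 6.43 mg/L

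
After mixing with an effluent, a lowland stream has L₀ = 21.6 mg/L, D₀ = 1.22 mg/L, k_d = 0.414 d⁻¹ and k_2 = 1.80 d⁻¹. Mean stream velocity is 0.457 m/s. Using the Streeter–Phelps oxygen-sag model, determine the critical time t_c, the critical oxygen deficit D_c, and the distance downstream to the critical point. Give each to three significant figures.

t_c ≈ 0.909 d; D_c ≈ 3.41 mg/L; x_c ≈ 35.9 km

At the critical point dD/dt = 0, so k_d L₀ e^(−k_d t) = k_2 D. Substituting D(t) from the Streeter–Phelps equation and solving for t gives
t_c = ln[(k_2/k_d)(1 − D₀(k_2−k_d)/(k_d L₀))] / (k_2−k_d).
Here k_2−k_d = 1.386 d⁻¹ and 1 − D₀(k_2−k_d)/(k_d L₀) = 1 − 1.22×1.386/(0.414×21.6) = 0.8109, so
t_c = ln(4.348 × 0.8109) / 1.386 = 1.260 / 1.386 = 0.9091 d.
L(t_c) = L₀ e^(−k_d t_c) = 21.6 × 0.6863 = 14.82 mg/L, and at the critical point k_2 D_c = k_d L, so D_c = (0.414/1.80) × 14.82 = 3.410 mg/L.
x_c = v t_c = 0.457 m/s × 0.9091 d × 86400 s/d = 35900 m ≈ 35.9 km.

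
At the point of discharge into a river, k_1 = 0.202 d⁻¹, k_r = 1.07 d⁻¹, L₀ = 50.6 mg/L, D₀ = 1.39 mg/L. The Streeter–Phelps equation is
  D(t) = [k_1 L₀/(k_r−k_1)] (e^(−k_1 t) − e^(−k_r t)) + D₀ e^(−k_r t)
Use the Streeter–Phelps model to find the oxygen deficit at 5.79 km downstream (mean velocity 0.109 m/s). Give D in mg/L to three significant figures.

D ≈ 5.02 mg/L

Travel time t = x/v = 5.79 km / (0.109 m/s) = 5790 m / 0.109 m/s = 53120 s = 0.6148 d.
k_1 L₀/(k_r−k_1) = 0.202×50.6/(1.07−0.202) = 10.22/0.8680 = 11.78 mg/L.
e^(−k_1 t) = e^(−0.202×0.6148) = 0.8832; e^(−k_r t) = e^(−1.07×0.6148) = 0.5180.
D = 11.78 × (0.8832 − 0.5180) + 1.39 × 0.5180 = 4.301 + 0.7200 = 5.021 mg/L.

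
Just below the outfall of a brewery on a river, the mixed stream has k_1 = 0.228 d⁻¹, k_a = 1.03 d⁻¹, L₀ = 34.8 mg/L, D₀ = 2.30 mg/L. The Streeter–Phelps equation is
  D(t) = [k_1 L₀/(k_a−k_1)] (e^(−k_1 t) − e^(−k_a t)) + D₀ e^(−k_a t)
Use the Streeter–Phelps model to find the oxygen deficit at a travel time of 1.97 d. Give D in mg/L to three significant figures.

D ≈ 5.32 mg/L

k_1 L₀/(k_a−k_1) = 0.228×34.8/(1.03−0.228) = 7.934/0.8020 = 9.893 mg/L.
e^(−k_1 t) = e^(−0.228×1.970) = 0.6382; e^(−k_a t) = e^(−1.03×1.970) = 0.1315.
D = 9.893 × (0.6382 − 0.1315) + 2.30 × 0.1315 = 5.013 + 0.3023 = 5.315 mg/L.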